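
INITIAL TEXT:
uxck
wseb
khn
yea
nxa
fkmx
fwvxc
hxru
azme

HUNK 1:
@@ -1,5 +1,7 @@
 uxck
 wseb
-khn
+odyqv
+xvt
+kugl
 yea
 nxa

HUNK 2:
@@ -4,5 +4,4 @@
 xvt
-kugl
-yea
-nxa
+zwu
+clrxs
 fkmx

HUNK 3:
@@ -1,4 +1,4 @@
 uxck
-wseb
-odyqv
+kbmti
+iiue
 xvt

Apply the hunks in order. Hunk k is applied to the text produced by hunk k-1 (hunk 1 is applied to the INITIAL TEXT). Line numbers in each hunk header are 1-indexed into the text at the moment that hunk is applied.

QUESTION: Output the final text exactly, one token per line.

Answer: uxck
kbmti
iiue
xvt
zwu
clrxs
fkmx
fwvxc
hxru
azme

Derivation:
Hunk 1: at line 1 remove [khn] add [odyqv,xvt,kugl] -> 11 lines: uxck wseb odyqv xvt kugl yea nxa fkmx fwvxc hxru azme
Hunk 2: at line 4 remove [kugl,yea,nxa] add [zwu,clrxs] -> 10 lines: uxck wseb odyqv xvt zwu clrxs fkmx fwvxc hxru azme
Hunk 3: at line 1 remove [wseb,odyqv] add [kbmti,iiue] -> 10 lines: uxck kbmti iiue xvt zwu clrxs fkmx fwvxc hxru azme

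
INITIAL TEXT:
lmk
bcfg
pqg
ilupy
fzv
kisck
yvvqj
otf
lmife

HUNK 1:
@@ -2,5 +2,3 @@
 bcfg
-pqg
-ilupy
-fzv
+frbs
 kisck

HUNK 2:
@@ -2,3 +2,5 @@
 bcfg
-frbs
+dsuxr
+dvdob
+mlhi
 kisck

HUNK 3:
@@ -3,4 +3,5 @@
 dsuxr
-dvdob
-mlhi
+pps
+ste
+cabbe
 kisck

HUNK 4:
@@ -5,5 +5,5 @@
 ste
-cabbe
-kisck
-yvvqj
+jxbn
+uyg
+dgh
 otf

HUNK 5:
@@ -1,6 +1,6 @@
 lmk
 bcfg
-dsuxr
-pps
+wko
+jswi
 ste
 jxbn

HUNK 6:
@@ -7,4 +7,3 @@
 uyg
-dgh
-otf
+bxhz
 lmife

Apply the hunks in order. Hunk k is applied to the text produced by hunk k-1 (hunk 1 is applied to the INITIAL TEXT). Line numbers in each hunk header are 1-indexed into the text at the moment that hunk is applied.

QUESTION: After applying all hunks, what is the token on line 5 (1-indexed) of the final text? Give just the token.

Answer: ste

Derivation:
Hunk 1: at line 2 remove [pqg,ilupy,fzv] add [frbs] -> 7 lines: lmk bcfg frbs kisck yvvqj otf lmife
Hunk 2: at line 2 remove [frbs] add [dsuxr,dvdob,mlhi] -> 9 lines: lmk bcfg dsuxr dvdob mlhi kisck yvvqj otf lmife
Hunk 3: at line 3 remove [dvdob,mlhi] add [pps,ste,cabbe] -> 10 lines: lmk bcfg dsuxr pps ste cabbe kisck yvvqj otf lmife
Hunk 4: at line 5 remove [cabbe,kisck,yvvqj] add [jxbn,uyg,dgh] -> 10 lines: lmk bcfg dsuxr pps ste jxbn uyg dgh otf lmife
Hunk 5: at line 1 remove [dsuxr,pps] add [wko,jswi] -> 10 lines: lmk bcfg wko jswi ste jxbn uyg dgh otf lmife
Hunk 6: at line 7 remove [dgh,otf] add [bxhz] -> 9 lines: lmk bcfg wko jswi ste jxbn uyg bxhz lmife
Final line 5: ste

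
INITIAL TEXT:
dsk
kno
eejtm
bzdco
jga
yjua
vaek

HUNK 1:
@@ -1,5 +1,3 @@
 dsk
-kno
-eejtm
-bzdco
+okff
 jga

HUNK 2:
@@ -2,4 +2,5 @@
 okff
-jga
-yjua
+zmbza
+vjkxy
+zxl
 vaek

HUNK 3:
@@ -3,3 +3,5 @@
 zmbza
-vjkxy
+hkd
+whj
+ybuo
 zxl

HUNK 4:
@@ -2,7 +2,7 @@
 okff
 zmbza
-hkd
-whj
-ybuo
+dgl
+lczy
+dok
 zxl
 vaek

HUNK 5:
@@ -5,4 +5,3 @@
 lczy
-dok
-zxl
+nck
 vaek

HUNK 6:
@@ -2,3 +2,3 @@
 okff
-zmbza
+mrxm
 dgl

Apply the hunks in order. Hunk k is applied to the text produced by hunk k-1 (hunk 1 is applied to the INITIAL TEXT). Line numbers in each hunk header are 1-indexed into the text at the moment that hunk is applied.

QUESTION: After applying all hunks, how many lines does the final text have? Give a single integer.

Hunk 1: at line 1 remove [kno,eejtm,bzdco] add [okff] -> 5 lines: dsk okff jga yjua vaek
Hunk 2: at line 2 remove [jga,yjua] add [zmbza,vjkxy,zxl] -> 6 lines: dsk okff zmbza vjkxy zxl vaek
Hunk 3: at line 3 remove [vjkxy] add [hkd,whj,ybuo] -> 8 lines: dsk okff zmbza hkd whj ybuo zxl vaek
Hunk 4: at line 2 remove [hkd,whj,ybuo] add [dgl,lczy,dok] -> 8 lines: dsk okff zmbza dgl lczy dok zxl vaek
Hunk 5: at line 5 remove [dok,zxl] add [nck] -> 7 lines: dsk okff zmbza dgl lczy nck vaek
Hunk 6: at line 2 remove [zmbza] add [mrxm] -> 7 lines: dsk okff mrxm dgl lczy nck vaek
Final line count: 7

Answer: 7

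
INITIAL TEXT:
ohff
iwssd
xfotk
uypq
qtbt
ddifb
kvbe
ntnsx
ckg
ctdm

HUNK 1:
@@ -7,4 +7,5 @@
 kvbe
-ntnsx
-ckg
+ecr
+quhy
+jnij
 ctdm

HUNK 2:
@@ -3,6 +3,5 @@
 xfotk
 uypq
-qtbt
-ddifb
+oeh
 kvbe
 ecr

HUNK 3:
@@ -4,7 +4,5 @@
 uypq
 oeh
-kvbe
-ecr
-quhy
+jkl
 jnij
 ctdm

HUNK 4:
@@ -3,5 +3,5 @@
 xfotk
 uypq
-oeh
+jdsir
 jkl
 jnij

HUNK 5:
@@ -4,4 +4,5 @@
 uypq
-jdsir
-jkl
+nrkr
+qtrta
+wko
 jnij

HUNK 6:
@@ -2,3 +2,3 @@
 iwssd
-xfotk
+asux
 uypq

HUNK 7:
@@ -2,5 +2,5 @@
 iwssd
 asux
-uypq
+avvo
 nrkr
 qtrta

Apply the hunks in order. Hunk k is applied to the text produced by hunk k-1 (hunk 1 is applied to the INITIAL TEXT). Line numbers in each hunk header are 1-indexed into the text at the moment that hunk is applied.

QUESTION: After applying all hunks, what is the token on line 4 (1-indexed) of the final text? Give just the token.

Answer: avvo

Derivation:
Hunk 1: at line 7 remove [ntnsx,ckg] add [ecr,quhy,jnij] -> 11 lines: ohff iwssd xfotk uypq qtbt ddifb kvbe ecr quhy jnij ctdm
Hunk 2: at line 3 remove [qtbt,ddifb] add [oeh] -> 10 lines: ohff iwssd xfotk uypq oeh kvbe ecr quhy jnij ctdm
Hunk 3: at line 4 remove [kvbe,ecr,quhy] add [jkl] -> 8 lines: ohff iwssd xfotk uypq oeh jkl jnij ctdm
Hunk 4: at line 3 remove [oeh] add [jdsir] -> 8 lines: ohff iwssd xfotk uypq jdsir jkl jnij ctdm
Hunk 5: at line 4 remove [jdsir,jkl] add [nrkr,qtrta,wko] -> 9 lines: ohff iwssd xfotk uypq nrkr qtrta wko jnij ctdm
Hunk 6: at line 2 remove [xfotk] add [asux] -> 9 lines: ohff iwssd asux uypq nrkr qtrta wko jnij ctdm
Hunk 7: at line 2 remove [uypq] add [avvo] -> 9 lines: ohff iwssd asux avvo nrkr qtrta wko jnij ctdm
Final line 4: avvo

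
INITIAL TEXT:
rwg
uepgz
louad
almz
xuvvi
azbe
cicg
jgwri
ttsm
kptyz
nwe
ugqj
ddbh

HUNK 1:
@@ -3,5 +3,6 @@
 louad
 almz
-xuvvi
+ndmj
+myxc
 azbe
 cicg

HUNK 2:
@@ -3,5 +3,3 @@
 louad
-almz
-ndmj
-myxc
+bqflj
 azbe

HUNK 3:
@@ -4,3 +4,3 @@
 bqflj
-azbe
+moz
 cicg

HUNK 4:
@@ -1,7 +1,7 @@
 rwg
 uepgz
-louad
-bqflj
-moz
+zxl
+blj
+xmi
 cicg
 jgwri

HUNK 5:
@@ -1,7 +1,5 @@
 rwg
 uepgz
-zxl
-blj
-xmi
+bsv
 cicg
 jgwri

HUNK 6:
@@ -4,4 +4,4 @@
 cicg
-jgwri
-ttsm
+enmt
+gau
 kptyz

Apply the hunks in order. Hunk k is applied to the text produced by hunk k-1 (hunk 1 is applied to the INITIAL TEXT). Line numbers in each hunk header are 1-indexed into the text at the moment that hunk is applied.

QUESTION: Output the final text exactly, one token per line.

Answer: rwg
uepgz
bsv
cicg
enmt
gau
kptyz
nwe
ugqj
ddbh

Derivation:
Hunk 1: at line 3 remove [xuvvi] add [ndmj,myxc] -> 14 lines: rwg uepgz louad almz ndmj myxc azbe cicg jgwri ttsm kptyz nwe ugqj ddbh
Hunk 2: at line 3 remove [almz,ndmj,myxc] add [bqflj] -> 12 lines: rwg uepgz louad bqflj azbe cicg jgwri ttsm kptyz nwe ugqj ddbh
Hunk 3: at line 4 remove [azbe] add [moz] -> 12 lines: rwg uepgz louad bqflj moz cicg jgwri ttsm kptyz nwe ugqj ddbh
Hunk 4: at line 1 remove [louad,bqflj,moz] add [zxl,blj,xmi] -> 12 lines: rwg uepgz zxl blj xmi cicg jgwri ttsm kptyz nwe ugqj ddbh
Hunk 5: at line 1 remove [zxl,blj,xmi] add [bsv] -> 10 lines: rwg uepgz bsv cicg jgwri ttsm kptyz nwe ugqj ddbh
Hunk 6: at line 4 remove [jgwri,ttsm] add [enmt,gau] -> 10 lines: rwg uepgz bsv cicg enmt gau kptyz nwe ugqj ddbh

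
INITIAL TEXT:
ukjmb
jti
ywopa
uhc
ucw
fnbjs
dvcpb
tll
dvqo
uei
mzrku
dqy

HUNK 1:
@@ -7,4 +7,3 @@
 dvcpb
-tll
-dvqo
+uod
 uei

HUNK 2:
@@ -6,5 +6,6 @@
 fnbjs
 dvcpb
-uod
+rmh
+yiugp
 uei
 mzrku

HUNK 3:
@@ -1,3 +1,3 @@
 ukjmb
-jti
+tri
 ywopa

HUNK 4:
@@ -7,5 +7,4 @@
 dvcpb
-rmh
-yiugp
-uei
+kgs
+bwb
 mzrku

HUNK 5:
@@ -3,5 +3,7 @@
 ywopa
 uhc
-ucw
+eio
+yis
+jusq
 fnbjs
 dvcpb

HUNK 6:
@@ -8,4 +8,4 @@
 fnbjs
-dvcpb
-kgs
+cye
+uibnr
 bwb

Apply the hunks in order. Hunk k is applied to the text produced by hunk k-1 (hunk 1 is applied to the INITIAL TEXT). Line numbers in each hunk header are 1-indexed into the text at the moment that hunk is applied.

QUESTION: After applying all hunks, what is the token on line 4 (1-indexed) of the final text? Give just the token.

Answer: uhc

Derivation:
Hunk 1: at line 7 remove [tll,dvqo] add [uod] -> 11 lines: ukjmb jti ywopa uhc ucw fnbjs dvcpb uod uei mzrku dqy
Hunk 2: at line 6 remove [uod] add [rmh,yiugp] -> 12 lines: ukjmb jti ywopa uhc ucw fnbjs dvcpb rmh yiugp uei mzrku dqy
Hunk 3: at line 1 remove [jti] add [tri] -> 12 lines: ukjmb tri ywopa uhc ucw fnbjs dvcpb rmh yiugp uei mzrku dqy
Hunk 4: at line 7 remove [rmh,yiugp,uei] add [kgs,bwb] -> 11 lines: ukjmb tri ywopa uhc ucw fnbjs dvcpb kgs bwb mzrku dqy
Hunk 5: at line 3 remove [ucw] add [eio,yis,jusq] -> 13 lines: ukjmb tri ywopa uhc eio yis jusq fnbjs dvcpb kgs bwb mzrku dqy
Hunk 6: at line 8 remove [dvcpb,kgs] add [cye,uibnr] -> 13 lines: ukjmb tri ywopa uhc eio yis jusq fnbjs cye uibnr bwb mzrku dqy
Final line 4: uhc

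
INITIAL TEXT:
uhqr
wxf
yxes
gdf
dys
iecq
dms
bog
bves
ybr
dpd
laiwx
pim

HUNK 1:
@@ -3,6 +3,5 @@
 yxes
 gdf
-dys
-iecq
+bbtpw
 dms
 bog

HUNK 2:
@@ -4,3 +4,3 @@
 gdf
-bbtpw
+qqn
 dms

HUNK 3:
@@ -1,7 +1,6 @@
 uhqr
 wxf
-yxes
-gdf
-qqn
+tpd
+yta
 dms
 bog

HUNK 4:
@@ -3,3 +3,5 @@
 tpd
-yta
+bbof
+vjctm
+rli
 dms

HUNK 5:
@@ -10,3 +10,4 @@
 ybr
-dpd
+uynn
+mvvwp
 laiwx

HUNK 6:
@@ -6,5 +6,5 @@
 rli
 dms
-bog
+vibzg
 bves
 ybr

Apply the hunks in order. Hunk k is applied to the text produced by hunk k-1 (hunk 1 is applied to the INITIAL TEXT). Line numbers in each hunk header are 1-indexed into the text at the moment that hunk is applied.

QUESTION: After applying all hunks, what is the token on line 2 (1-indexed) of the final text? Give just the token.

Answer: wxf

Derivation:
Hunk 1: at line 3 remove [dys,iecq] add [bbtpw] -> 12 lines: uhqr wxf yxes gdf bbtpw dms bog bves ybr dpd laiwx pim
Hunk 2: at line 4 remove [bbtpw] add [qqn] -> 12 lines: uhqr wxf yxes gdf qqn dms bog bves ybr dpd laiwx pim
Hunk 3: at line 1 remove [yxes,gdf,qqn] add [tpd,yta] -> 11 lines: uhqr wxf tpd yta dms bog bves ybr dpd laiwx pim
Hunk 4: at line 3 remove [yta] add [bbof,vjctm,rli] -> 13 lines: uhqr wxf tpd bbof vjctm rli dms bog bves ybr dpd laiwx pim
Hunk 5: at line 10 remove [dpd] add [uynn,mvvwp] -> 14 lines: uhqr wxf tpd bbof vjctm rli dms bog bves ybr uynn mvvwp laiwx pim
Hunk 6: at line 6 remove [bog] add [vibzg] -> 14 lines: uhqr wxf tpd bbof vjctm rli dms vibzg bves ybr uynn mvvwp laiwx pim
Final line 2: wxf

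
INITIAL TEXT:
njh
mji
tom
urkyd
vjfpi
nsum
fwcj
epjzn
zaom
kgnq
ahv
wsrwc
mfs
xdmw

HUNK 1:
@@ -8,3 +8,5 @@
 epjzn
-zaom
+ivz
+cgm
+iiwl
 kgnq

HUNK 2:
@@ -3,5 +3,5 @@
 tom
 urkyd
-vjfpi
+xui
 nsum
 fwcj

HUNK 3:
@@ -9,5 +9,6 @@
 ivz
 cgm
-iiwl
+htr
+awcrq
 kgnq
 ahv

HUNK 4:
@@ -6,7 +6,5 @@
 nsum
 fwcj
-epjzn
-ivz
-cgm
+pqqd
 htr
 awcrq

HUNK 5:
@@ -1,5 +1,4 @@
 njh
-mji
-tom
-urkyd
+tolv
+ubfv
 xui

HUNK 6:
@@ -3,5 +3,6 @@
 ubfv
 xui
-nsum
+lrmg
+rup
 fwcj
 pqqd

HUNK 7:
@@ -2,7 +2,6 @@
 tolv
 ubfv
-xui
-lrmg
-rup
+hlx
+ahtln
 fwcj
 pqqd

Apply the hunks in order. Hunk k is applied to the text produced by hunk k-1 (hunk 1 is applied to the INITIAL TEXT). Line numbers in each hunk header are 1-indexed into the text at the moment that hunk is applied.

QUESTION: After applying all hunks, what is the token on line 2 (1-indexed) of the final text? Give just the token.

Hunk 1: at line 8 remove [zaom] add [ivz,cgm,iiwl] -> 16 lines: njh mji tom urkyd vjfpi nsum fwcj epjzn ivz cgm iiwl kgnq ahv wsrwc mfs xdmw
Hunk 2: at line 3 remove [vjfpi] add [xui] -> 16 lines: njh mji tom urkyd xui nsum fwcj epjzn ivz cgm iiwl kgnq ahv wsrwc mfs xdmw
Hunk 3: at line 9 remove [iiwl] add [htr,awcrq] -> 17 lines: njh mji tom urkyd xui nsum fwcj epjzn ivz cgm htr awcrq kgnq ahv wsrwc mfs xdmw
Hunk 4: at line 6 remove [epjzn,ivz,cgm] add [pqqd] -> 15 lines: njh mji tom urkyd xui nsum fwcj pqqd htr awcrq kgnq ahv wsrwc mfs xdmw
Hunk 5: at line 1 remove [mji,tom,urkyd] add [tolv,ubfv] -> 14 lines: njh tolv ubfv xui nsum fwcj pqqd htr awcrq kgnq ahv wsrwc mfs xdmw
Hunk 6: at line 3 remove [nsum] add [lrmg,rup] -> 15 lines: njh tolv ubfv xui lrmg rup fwcj pqqd htr awcrq kgnq ahv wsrwc mfs xdmw
Hunk 7: at line 2 remove [xui,lrmg,rup] add [hlx,ahtln] -> 14 lines: njh tolv ubfv hlx ahtln fwcj pqqd htr awcrq kgnq ahv wsrwc mfs xdmw
Final line 2: tolv

Answer: tolv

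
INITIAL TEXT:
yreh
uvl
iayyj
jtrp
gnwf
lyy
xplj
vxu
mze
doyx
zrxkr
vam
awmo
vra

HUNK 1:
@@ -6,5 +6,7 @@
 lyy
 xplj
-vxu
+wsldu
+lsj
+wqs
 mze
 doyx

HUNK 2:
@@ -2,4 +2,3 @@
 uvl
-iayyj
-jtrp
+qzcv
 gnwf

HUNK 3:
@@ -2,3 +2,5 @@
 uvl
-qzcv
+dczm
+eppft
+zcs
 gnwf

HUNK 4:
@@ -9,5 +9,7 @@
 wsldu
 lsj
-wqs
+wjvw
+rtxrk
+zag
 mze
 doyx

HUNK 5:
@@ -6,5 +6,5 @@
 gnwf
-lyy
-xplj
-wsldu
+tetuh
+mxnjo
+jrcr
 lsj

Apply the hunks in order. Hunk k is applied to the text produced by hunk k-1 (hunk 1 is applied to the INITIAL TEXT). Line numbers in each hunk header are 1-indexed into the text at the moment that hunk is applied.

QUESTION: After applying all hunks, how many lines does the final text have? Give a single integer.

Answer: 19

Derivation:
Hunk 1: at line 6 remove [vxu] add [wsldu,lsj,wqs] -> 16 lines: yreh uvl iayyj jtrp gnwf lyy xplj wsldu lsj wqs mze doyx zrxkr vam awmo vra
Hunk 2: at line 2 remove [iayyj,jtrp] add [qzcv] -> 15 lines: yreh uvl qzcv gnwf lyy xplj wsldu lsj wqs mze doyx zrxkr vam awmo vra
Hunk 3: at line 2 remove [qzcv] add [dczm,eppft,zcs] -> 17 lines: yreh uvl dczm eppft zcs gnwf lyy xplj wsldu lsj wqs mze doyx zrxkr vam awmo vra
Hunk 4: at line 9 remove [wqs] add [wjvw,rtxrk,zag] -> 19 lines: yreh uvl dczm eppft zcs gnwf lyy xplj wsldu lsj wjvw rtxrk zag mze doyx zrxkr vam awmo vra
Hunk 5: at line 6 remove [lyy,xplj,wsldu] add [tetuh,mxnjo,jrcr] -> 19 lines: yreh uvl dczm eppft zcs gnwf tetuh mxnjo jrcr lsj wjvw rtxrk zag mze doyx zrxkr vam awmo vra
Final line count: 19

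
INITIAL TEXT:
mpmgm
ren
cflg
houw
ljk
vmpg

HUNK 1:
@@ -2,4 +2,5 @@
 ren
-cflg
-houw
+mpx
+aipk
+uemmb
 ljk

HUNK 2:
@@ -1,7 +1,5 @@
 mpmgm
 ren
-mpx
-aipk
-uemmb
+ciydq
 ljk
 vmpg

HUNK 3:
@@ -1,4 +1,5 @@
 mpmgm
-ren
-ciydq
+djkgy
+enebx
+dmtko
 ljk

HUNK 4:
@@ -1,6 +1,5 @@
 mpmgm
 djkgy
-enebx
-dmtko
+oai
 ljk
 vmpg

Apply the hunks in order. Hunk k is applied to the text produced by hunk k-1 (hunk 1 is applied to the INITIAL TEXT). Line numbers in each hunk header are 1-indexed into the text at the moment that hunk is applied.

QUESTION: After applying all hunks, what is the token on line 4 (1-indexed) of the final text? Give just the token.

Hunk 1: at line 2 remove [cflg,houw] add [mpx,aipk,uemmb] -> 7 lines: mpmgm ren mpx aipk uemmb ljk vmpg
Hunk 2: at line 1 remove [mpx,aipk,uemmb] add [ciydq] -> 5 lines: mpmgm ren ciydq ljk vmpg
Hunk 3: at line 1 remove [ren,ciydq] add [djkgy,enebx,dmtko] -> 6 lines: mpmgm djkgy enebx dmtko ljk vmpg
Hunk 4: at line 1 remove [enebx,dmtko] add [oai] -> 5 lines: mpmgm djkgy oai ljk vmpg
Final line 4: ljk

Answer: ljk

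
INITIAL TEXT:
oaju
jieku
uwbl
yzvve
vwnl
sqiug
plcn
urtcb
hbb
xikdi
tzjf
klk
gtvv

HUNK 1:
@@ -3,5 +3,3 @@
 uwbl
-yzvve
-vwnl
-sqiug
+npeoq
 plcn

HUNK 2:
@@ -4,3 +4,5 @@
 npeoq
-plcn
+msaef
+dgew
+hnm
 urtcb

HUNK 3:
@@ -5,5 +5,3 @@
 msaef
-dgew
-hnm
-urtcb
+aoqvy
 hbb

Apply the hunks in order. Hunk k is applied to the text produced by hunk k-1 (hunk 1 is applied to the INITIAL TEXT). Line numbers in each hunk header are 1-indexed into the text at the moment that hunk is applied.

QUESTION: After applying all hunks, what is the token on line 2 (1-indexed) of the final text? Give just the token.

Hunk 1: at line 3 remove [yzvve,vwnl,sqiug] add [npeoq] -> 11 lines: oaju jieku uwbl npeoq plcn urtcb hbb xikdi tzjf klk gtvv
Hunk 2: at line 4 remove [plcn] add [msaef,dgew,hnm] -> 13 lines: oaju jieku uwbl npeoq msaef dgew hnm urtcb hbb xikdi tzjf klk gtvv
Hunk 3: at line 5 remove [dgew,hnm,urtcb] add [aoqvy] -> 11 lines: oaju jieku uwbl npeoq msaef aoqvy hbb xikdi tzjf klk gtvv
Final line 2: jieku

Answer: jieku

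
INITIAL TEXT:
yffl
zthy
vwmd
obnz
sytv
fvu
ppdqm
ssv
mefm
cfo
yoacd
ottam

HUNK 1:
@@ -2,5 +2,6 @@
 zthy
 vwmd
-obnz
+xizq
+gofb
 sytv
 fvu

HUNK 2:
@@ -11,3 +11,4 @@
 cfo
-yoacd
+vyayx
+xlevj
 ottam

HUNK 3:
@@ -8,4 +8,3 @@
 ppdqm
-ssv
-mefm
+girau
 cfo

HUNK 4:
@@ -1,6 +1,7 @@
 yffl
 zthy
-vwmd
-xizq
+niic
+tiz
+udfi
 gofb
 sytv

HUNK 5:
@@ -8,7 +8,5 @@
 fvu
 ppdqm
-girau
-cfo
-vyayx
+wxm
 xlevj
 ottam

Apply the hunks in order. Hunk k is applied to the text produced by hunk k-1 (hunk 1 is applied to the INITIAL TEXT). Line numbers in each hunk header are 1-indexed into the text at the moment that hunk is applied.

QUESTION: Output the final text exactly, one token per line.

Hunk 1: at line 2 remove [obnz] add [xizq,gofb] -> 13 lines: yffl zthy vwmd xizq gofb sytv fvu ppdqm ssv mefm cfo yoacd ottam
Hunk 2: at line 11 remove [yoacd] add [vyayx,xlevj] -> 14 lines: yffl zthy vwmd xizq gofb sytv fvu ppdqm ssv mefm cfo vyayx xlevj ottam
Hunk 3: at line 8 remove [ssv,mefm] add [girau] -> 13 lines: yffl zthy vwmd xizq gofb sytv fvu ppdqm girau cfo vyayx xlevj ottam
Hunk 4: at line 1 remove [vwmd,xizq] add [niic,tiz,udfi] -> 14 lines: yffl zthy niic tiz udfi gofb sytv fvu ppdqm girau cfo vyayx xlevj ottam
Hunk 5: at line 8 remove [girau,cfo,vyayx] add [wxm] -> 12 lines: yffl zthy niic tiz udfi gofb sytv fvu ppdqm wxm xlevj ottam

Answer: yffl
zthy
niic
tiz
udfi
gofb
sytv
fvu
ppdqm
wxm
xlevj
ottam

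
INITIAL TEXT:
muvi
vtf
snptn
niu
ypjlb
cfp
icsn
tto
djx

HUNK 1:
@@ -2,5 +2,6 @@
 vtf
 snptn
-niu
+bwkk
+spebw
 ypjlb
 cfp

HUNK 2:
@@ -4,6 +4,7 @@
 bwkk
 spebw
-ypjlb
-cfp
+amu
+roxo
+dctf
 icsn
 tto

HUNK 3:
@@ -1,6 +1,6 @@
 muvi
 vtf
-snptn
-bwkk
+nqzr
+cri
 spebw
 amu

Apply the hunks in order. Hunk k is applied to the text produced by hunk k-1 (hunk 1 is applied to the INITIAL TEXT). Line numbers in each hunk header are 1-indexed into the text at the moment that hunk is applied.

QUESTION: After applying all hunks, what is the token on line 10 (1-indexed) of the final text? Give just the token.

Hunk 1: at line 2 remove [niu] add [bwkk,spebw] -> 10 lines: muvi vtf snptn bwkk spebw ypjlb cfp icsn tto djx
Hunk 2: at line 4 remove [ypjlb,cfp] add [amu,roxo,dctf] -> 11 lines: muvi vtf snptn bwkk spebw amu roxo dctf icsn tto djx
Hunk 3: at line 1 remove [snptn,bwkk] add [nqzr,cri] -> 11 lines: muvi vtf nqzr cri spebw amu roxo dctf icsn tto djx
Final line 10: tto

Answer: tto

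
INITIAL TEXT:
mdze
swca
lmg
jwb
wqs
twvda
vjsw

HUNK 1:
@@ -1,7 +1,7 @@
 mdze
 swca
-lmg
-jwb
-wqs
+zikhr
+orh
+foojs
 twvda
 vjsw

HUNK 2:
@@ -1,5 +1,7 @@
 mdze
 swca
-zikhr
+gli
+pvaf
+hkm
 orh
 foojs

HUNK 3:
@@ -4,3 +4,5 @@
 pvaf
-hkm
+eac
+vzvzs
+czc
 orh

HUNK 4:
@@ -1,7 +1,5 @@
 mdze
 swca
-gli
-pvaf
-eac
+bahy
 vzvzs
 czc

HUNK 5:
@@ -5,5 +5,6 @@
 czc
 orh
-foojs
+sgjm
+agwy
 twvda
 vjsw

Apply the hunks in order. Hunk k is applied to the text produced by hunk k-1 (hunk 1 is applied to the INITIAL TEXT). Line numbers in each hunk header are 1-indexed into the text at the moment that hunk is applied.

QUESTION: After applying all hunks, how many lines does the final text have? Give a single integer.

Hunk 1: at line 1 remove [lmg,jwb,wqs] add [zikhr,orh,foojs] -> 7 lines: mdze swca zikhr orh foojs twvda vjsw
Hunk 2: at line 1 remove [zikhr] add [gli,pvaf,hkm] -> 9 lines: mdze swca gli pvaf hkm orh foojs twvda vjsw
Hunk 3: at line 4 remove [hkm] add [eac,vzvzs,czc] -> 11 lines: mdze swca gli pvaf eac vzvzs czc orh foojs twvda vjsw
Hunk 4: at line 1 remove [gli,pvaf,eac] add [bahy] -> 9 lines: mdze swca bahy vzvzs czc orh foojs twvda vjsw
Hunk 5: at line 5 remove [foojs] add [sgjm,agwy] -> 10 lines: mdze swca bahy vzvzs czc orh sgjm agwy twvda vjsw
Final line count: 10

Answer: 10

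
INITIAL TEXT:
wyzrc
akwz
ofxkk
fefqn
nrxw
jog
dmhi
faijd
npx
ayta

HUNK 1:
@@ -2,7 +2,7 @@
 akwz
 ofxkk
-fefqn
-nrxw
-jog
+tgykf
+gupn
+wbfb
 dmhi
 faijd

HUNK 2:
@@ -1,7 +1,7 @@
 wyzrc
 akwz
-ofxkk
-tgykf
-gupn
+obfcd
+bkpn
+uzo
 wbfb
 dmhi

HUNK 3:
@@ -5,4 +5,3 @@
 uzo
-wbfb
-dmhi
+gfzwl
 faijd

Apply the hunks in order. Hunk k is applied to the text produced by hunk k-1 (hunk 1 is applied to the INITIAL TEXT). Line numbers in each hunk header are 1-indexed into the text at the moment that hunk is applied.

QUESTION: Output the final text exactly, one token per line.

Answer: wyzrc
akwz
obfcd
bkpn
uzo
gfzwl
faijd
npx
ayta

Derivation:
Hunk 1: at line 2 remove [fefqn,nrxw,jog] add [tgykf,gupn,wbfb] -> 10 lines: wyzrc akwz ofxkk tgykf gupn wbfb dmhi faijd npx ayta
Hunk 2: at line 1 remove [ofxkk,tgykf,gupn] add [obfcd,bkpn,uzo] -> 10 lines: wyzrc akwz obfcd bkpn uzo wbfb dmhi faijd npx ayta
Hunk 3: at line 5 remove [wbfb,dmhi] add [gfzwl] -> 9 lines: wyzrc akwz obfcd bkpn uzo gfzwl faijd npx ayta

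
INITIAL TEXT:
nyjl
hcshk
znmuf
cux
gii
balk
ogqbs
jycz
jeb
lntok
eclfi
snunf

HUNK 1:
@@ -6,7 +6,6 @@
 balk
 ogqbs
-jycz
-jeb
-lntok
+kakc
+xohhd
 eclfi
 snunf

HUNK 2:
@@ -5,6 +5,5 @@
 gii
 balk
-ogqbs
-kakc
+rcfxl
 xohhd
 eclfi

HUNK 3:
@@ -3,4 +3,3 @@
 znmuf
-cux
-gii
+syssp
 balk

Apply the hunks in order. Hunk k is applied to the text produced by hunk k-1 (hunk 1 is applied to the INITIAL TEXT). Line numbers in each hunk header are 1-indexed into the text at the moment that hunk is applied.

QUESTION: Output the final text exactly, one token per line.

Hunk 1: at line 6 remove [jycz,jeb,lntok] add [kakc,xohhd] -> 11 lines: nyjl hcshk znmuf cux gii balk ogqbs kakc xohhd eclfi snunf
Hunk 2: at line 5 remove [ogqbs,kakc] add [rcfxl] -> 10 lines: nyjl hcshk znmuf cux gii balk rcfxl xohhd eclfi snunf
Hunk 3: at line 3 remove [cux,gii] add [syssp] -> 9 lines: nyjl hcshk znmuf syssp balk rcfxl xohhd eclfi snunf

Answer: nyjl
hcshk
znmuf
syssp
balk
rcfxl
xohhd
eclfi
snunf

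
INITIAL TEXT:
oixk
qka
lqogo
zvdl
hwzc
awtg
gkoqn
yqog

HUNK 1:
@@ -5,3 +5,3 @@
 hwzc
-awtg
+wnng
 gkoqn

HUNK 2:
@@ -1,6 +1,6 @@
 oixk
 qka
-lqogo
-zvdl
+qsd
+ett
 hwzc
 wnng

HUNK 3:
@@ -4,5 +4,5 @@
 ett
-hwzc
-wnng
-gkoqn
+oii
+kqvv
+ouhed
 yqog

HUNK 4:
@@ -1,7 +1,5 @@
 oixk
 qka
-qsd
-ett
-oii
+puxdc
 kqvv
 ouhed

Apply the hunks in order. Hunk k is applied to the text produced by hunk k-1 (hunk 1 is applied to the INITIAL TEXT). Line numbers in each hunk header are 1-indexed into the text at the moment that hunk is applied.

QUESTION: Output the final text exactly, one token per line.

Answer: oixk
qka
puxdc
kqvv
ouhed
yqog

Derivation:
Hunk 1: at line 5 remove [awtg] add [wnng] -> 8 lines: oixk qka lqogo zvdl hwzc wnng gkoqn yqog
Hunk 2: at line 1 remove [lqogo,zvdl] add [qsd,ett] -> 8 lines: oixk qka qsd ett hwzc wnng gkoqn yqog
Hunk 3: at line 4 remove [hwzc,wnng,gkoqn] add [oii,kqvv,ouhed] -> 8 lines: oixk qka qsd ett oii kqvv ouhed yqog
Hunk 4: at line 1 remove [qsd,ett,oii] add [puxdc] -> 6 lines: oixk qka puxdc kqvv ouhed yqog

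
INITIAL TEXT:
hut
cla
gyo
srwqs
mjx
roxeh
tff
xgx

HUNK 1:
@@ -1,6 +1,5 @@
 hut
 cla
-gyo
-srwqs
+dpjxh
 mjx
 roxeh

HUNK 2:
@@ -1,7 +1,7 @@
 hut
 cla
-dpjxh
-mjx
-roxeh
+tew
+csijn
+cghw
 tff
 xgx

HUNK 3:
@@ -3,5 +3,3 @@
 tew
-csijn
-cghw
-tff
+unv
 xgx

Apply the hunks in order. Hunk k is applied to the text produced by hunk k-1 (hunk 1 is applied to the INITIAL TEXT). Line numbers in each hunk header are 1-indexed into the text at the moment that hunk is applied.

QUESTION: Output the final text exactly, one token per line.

Hunk 1: at line 1 remove [gyo,srwqs] add [dpjxh] -> 7 lines: hut cla dpjxh mjx roxeh tff xgx
Hunk 2: at line 1 remove [dpjxh,mjx,roxeh] add [tew,csijn,cghw] -> 7 lines: hut cla tew csijn cghw tff xgx
Hunk 3: at line 3 remove [csijn,cghw,tff] add [unv] -> 5 lines: hut cla tew unv xgx

Answer: hut
cla
tew
unv
xgx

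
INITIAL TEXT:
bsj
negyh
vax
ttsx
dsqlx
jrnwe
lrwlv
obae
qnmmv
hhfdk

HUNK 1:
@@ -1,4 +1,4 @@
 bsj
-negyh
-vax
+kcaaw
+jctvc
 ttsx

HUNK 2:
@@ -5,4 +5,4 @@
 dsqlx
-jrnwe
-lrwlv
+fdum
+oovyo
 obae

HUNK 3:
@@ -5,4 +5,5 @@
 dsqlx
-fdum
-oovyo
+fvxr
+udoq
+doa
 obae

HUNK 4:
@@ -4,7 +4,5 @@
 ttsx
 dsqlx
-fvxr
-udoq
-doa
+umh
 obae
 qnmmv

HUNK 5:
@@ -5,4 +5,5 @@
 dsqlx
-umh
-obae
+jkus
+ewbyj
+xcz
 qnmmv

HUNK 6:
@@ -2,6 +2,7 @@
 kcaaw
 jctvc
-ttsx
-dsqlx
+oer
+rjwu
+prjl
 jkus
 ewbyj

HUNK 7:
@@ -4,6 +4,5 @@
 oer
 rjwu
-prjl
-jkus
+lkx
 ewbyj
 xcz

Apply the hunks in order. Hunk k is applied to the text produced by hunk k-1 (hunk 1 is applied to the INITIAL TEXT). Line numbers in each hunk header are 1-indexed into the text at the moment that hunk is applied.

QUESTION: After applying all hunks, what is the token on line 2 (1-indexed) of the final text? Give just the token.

Hunk 1: at line 1 remove [negyh,vax] add [kcaaw,jctvc] -> 10 lines: bsj kcaaw jctvc ttsx dsqlx jrnwe lrwlv obae qnmmv hhfdk
Hunk 2: at line 5 remove [jrnwe,lrwlv] add [fdum,oovyo] -> 10 lines: bsj kcaaw jctvc ttsx dsqlx fdum oovyo obae qnmmv hhfdk
Hunk 3: at line 5 remove [fdum,oovyo] add [fvxr,udoq,doa] -> 11 lines: bsj kcaaw jctvc ttsx dsqlx fvxr udoq doa obae qnmmv hhfdk
Hunk 4: at line 4 remove [fvxr,udoq,doa] add [umh] -> 9 lines: bsj kcaaw jctvc ttsx dsqlx umh obae qnmmv hhfdk
Hunk 5: at line 5 remove [umh,obae] add [jkus,ewbyj,xcz] -> 10 lines: bsj kcaaw jctvc ttsx dsqlx jkus ewbyj xcz qnmmv hhfdk
Hunk 6: at line 2 remove [ttsx,dsqlx] add [oer,rjwu,prjl] -> 11 lines: bsj kcaaw jctvc oer rjwu prjl jkus ewbyj xcz qnmmv hhfdk
Hunk 7: at line 4 remove [prjl,jkus] add [lkx] -> 10 lines: bsj kcaaw jctvc oer rjwu lkx ewbyj xcz qnmmv hhfdk
Final line 2: kcaaw

Answer: kcaaw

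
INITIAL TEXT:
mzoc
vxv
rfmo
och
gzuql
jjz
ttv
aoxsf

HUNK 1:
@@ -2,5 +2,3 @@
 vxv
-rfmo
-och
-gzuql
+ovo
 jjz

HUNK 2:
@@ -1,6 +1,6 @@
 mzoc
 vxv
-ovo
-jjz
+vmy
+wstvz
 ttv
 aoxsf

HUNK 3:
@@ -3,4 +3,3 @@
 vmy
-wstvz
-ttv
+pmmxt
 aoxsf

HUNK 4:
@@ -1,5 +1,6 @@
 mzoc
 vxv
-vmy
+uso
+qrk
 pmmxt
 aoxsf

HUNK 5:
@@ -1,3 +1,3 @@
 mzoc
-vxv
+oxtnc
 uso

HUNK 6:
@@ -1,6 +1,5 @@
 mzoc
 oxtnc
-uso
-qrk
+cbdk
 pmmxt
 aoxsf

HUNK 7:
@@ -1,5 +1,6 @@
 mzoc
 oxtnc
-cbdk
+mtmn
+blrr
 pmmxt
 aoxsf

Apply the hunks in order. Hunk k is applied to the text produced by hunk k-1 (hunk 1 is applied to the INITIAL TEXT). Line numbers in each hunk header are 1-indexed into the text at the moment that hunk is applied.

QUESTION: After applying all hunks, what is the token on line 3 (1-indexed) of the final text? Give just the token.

Answer: mtmn

Derivation:
Hunk 1: at line 2 remove [rfmo,och,gzuql] add [ovo] -> 6 lines: mzoc vxv ovo jjz ttv aoxsf
Hunk 2: at line 1 remove [ovo,jjz] add [vmy,wstvz] -> 6 lines: mzoc vxv vmy wstvz ttv aoxsf
Hunk 3: at line 3 remove [wstvz,ttv] add [pmmxt] -> 5 lines: mzoc vxv vmy pmmxt aoxsf
Hunk 4: at line 1 remove [vmy] add [uso,qrk] -> 6 lines: mzoc vxv uso qrk pmmxt aoxsf
Hunk 5: at line 1 remove [vxv] add [oxtnc] -> 6 lines: mzoc oxtnc uso qrk pmmxt aoxsf
Hunk 6: at line 1 remove [uso,qrk] add [cbdk] -> 5 lines: mzoc oxtnc cbdk pmmxt aoxsf
Hunk 7: at line 1 remove [cbdk] add [mtmn,blrr] -> 6 lines: mzoc oxtnc mtmn blrr pmmxt aoxsf
Final line 3: mtmn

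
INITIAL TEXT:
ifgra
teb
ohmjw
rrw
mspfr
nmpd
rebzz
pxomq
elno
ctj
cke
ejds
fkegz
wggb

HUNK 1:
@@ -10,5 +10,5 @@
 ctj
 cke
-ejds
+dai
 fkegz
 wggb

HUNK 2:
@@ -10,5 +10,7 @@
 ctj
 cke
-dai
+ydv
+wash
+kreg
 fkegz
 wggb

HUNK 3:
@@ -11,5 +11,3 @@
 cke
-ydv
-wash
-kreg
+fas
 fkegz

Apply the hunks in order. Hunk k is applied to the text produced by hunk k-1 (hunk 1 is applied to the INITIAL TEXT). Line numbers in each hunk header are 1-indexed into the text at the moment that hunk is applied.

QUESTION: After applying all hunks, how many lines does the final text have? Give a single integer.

Hunk 1: at line 10 remove [ejds] add [dai] -> 14 lines: ifgra teb ohmjw rrw mspfr nmpd rebzz pxomq elno ctj cke dai fkegz wggb
Hunk 2: at line 10 remove [dai] add [ydv,wash,kreg] -> 16 lines: ifgra teb ohmjw rrw mspfr nmpd rebzz pxomq elno ctj cke ydv wash kreg fkegz wggb
Hunk 3: at line 11 remove [ydv,wash,kreg] add [fas] -> 14 lines: ifgra teb ohmjw rrw mspfr nmpd rebzz pxomq elno ctj cke fas fkegz wggb
Final line count: 14

Answer: 14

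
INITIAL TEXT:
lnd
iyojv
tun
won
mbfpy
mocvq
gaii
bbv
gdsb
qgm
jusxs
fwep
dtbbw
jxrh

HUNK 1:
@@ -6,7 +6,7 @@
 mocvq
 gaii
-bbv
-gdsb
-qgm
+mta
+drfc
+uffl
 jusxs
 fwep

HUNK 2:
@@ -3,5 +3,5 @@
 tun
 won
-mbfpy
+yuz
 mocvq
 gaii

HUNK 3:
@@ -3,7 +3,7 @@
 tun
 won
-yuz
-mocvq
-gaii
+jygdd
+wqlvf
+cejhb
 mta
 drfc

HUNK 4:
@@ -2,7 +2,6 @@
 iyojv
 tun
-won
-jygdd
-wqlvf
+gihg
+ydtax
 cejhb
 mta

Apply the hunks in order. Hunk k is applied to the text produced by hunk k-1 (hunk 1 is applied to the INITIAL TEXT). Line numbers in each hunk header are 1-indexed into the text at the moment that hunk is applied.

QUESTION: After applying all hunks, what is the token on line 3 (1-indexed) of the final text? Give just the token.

Hunk 1: at line 6 remove [bbv,gdsb,qgm] add [mta,drfc,uffl] -> 14 lines: lnd iyojv tun won mbfpy mocvq gaii mta drfc uffl jusxs fwep dtbbw jxrh
Hunk 2: at line 3 remove [mbfpy] add [yuz] -> 14 lines: lnd iyojv tun won yuz mocvq gaii mta drfc uffl jusxs fwep dtbbw jxrh
Hunk 3: at line 3 remove [yuz,mocvq,gaii] add [jygdd,wqlvf,cejhb] -> 14 lines: lnd iyojv tun won jygdd wqlvf cejhb mta drfc uffl jusxs fwep dtbbw jxrh
Hunk 4: at line 2 remove [won,jygdd,wqlvf] add [gihg,ydtax] -> 13 lines: lnd iyojv tun gihg ydtax cejhb mta drfc uffl jusxs fwep dtbbw jxrh
Final line 3: tun

Answer: tun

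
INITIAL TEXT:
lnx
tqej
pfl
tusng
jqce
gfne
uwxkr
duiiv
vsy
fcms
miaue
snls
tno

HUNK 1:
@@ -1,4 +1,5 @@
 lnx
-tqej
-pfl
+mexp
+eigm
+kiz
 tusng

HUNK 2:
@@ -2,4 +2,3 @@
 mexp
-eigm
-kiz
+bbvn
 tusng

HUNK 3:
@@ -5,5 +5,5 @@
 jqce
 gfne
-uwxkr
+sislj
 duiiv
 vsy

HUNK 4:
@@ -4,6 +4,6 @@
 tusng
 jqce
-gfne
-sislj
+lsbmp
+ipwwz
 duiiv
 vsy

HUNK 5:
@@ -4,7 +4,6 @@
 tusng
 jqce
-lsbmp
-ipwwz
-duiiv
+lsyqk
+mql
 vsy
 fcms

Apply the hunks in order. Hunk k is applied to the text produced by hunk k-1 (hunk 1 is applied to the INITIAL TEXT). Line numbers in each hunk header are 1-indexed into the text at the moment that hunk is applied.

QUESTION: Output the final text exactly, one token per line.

Answer: lnx
mexp
bbvn
tusng
jqce
lsyqk
mql
vsy
fcms
miaue
snls
tno

Derivation:
Hunk 1: at line 1 remove [tqej,pfl] add [mexp,eigm,kiz] -> 14 lines: lnx mexp eigm kiz tusng jqce gfne uwxkr duiiv vsy fcms miaue snls tno
Hunk 2: at line 2 remove [eigm,kiz] add [bbvn] -> 13 lines: lnx mexp bbvn tusng jqce gfne uwxkr duiiv vsy fcms miaue snls tno
Hunk 3: at line 5 remove [uwxkr] add [sislj] -> 13 lines: lnx mexp bbvn tusng jqce gfne sislj duiiv vsy fcms miaue snls tno
Hunk 4: at line 4 remove [gfne,sislj] add [lsbmp,ipwwz] -> 13 lines: lnx mexp bbvn tusng jqce lsbmp ipwwz duiiv vsy fcms miaue snls tno
Hunk 5: at line 4 remove [lsbmp,ipwwz,duiiv] add [lsyqk,mql] -> 12 lines: lnx mexp bbvn tusng jqce lsyqk mql vsy fcms miaue snls tno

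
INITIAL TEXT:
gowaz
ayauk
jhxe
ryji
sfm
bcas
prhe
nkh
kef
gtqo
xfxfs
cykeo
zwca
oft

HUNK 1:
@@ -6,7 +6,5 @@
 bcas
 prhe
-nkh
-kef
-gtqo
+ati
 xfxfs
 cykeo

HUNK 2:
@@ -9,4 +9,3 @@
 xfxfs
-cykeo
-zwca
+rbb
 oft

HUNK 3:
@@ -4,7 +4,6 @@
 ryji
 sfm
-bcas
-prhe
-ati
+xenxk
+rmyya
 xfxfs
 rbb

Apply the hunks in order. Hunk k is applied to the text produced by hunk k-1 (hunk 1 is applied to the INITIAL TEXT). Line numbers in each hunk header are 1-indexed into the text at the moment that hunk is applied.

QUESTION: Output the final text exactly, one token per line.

Hunk 1: at line 6 remove [nkh,kef,gtqo] add [ati] -> 12 lines: gowaz ayauk jhxe ryji sfm bcas prhe ati xfxfs cykeo zwca oft
Hunk 2: at line 9 remove [cykeo,zwca] add [rbb] -> 11 lines: gowaz ayauk jhxe ryji sfm bcas prhe ati xfxfs rbb oft
Hunk 3: at line 4 remove [bcas,prhe,ati] add [xenxk,rmyya] -> 10 lines: gowaz ayauk jhxe ryji sfm xenxk rmyya xfxfs rbb oft

Answer: gowaz
ayauk
jhxe
ryji
sfm
xenxk
rmyya
xfxfs
rbb
oft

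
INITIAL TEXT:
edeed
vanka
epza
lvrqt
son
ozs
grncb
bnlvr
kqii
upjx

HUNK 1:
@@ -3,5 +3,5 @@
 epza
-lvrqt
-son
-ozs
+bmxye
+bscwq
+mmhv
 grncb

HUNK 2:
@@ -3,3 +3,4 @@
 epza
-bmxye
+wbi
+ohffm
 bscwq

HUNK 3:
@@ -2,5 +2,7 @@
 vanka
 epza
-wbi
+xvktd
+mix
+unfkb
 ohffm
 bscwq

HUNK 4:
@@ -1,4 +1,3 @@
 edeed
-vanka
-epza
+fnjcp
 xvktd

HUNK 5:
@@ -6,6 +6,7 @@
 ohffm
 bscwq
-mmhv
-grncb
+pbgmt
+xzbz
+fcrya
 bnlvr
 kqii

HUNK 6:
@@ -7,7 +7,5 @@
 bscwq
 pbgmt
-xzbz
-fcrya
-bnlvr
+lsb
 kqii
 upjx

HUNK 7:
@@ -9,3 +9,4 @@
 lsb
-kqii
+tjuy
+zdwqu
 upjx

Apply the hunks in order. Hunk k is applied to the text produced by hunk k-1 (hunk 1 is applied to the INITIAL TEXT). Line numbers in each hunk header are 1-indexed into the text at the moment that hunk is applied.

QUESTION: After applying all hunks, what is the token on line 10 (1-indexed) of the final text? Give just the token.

Answer: tjuy

Derivation:
Hunk 1: at line 3 remove [lvrqt,son,ozs] add [bmxye,bscwq,mmhv] -> 10 lines: edeed vanka epza bmxye bscwq mmhv grncb bnlvr kqii upjx
Hunk 2: at line 3 remove [bmxye] add [wbi,ohffm] -> 11 lines: edeed vanka epza wbi ohffm bscwq mmhv grncb bnlvr kqii upjx
Hunk 3: at line 2 remove [wbi] add [xvktd,mix,unfkb] -> 13 lines: edeed vanka epza xvktd mix unfkb ohffm bscwq mmhv grncb bnlvr kqii upjx
Hunk 4: at line 1 remove [vanka,epza] add [fnjcp] -> 12 lines: edeed fnjcp xvktd mix unfkb ohffm bscwq mmhv grncb bnlvr kqii upjx
Hunk 5: at line 6 remove [mmhv,grncb] add [pbgmt,xzbz,fcrya] -> 13 lines: edeed fnjcp xvktd mix unfkb ohffm bscwq pbgmt xzbz fcrya bnlvr kqii upjx
Hunk 6: at line 7 remove [xzbz,fcrya,bnlvr] add [lsb] -> 11 lines: edeed fnjcp xvktd mix unfkb ohffm bscwq pbgmt lsb kqii upjx
Hunk 7: at line 9 remove [kqii] add [tjuy,zdwqu] -> 12 lines: edeed fnjcp xvktd mix unfkb ohffm bscwq pbgmt lsb tjuy zdwqu upjx
Final line 10: tjuy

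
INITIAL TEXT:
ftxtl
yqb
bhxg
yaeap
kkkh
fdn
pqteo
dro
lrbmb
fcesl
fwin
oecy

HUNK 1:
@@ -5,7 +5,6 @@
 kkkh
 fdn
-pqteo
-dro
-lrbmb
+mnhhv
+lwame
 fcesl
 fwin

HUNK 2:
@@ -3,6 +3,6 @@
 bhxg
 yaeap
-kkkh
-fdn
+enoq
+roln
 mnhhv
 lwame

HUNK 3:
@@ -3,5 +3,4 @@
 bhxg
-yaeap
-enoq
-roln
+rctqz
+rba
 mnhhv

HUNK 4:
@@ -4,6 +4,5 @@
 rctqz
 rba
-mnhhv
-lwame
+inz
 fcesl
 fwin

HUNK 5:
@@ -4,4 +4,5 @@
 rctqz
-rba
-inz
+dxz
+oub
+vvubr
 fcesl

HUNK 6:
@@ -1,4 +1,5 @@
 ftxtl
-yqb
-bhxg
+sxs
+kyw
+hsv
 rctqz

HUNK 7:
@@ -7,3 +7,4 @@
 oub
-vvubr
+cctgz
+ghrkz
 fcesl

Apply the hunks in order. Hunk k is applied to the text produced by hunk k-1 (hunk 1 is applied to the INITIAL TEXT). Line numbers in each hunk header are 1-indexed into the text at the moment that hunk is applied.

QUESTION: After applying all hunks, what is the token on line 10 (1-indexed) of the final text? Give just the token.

Hunk 1: at line 5 remove [pqteo,dro,lrbmb] add [mnhhv,lwame] -> 11 lines: ftxtl yqb bhxg yaeap kkkh fdn mnhhv lwame fcesl fwin oecy
Hunk 2: at line 3 remove [kkkh,fdn] add [enoq,roln] -> 11 lines: ftxtl yqb bhxg yaeap enoq roln mnhhv lwame fcesl fwin oecy
Hunk 3: at line 3 remove [yaeap,enoq,roln] add [rctqz,rba] -> 10 lines: ftxtl yqb bhxg rctqz rba mnhhv lwame fcesl fwin oecy
Hunk 4: at line 4 remove [mnhhv,lwame] add [inz] -> 9 lines: ftxtl yqb bhxg rctqz rba inz fcesl fwin oecy
Hunk 5: at line 4 remove [rba,inz] add [dxz,oub,vvubr] -> 10 lines: ftxtl yqb bhxg rctqz dxz oub vvubr fcesl fwin oecy
Hunk 6: at line 1 remove [yqb,bhxg] add [sxs,kyw,hsv] -> 11 lines: ftxtl sxs kyw hsv rctqz dxz oub vvubr fcesl fwin oecy
Hunk 7: at line 7 remove [vvubr] add [cctgz,ghrkz] -> 12 lines: ftxtl sxs kyw hsv rctqz dxz oub cctgz ghrkz fcesl fwin oecy
Final line 10: fcesl

Answer: fcesl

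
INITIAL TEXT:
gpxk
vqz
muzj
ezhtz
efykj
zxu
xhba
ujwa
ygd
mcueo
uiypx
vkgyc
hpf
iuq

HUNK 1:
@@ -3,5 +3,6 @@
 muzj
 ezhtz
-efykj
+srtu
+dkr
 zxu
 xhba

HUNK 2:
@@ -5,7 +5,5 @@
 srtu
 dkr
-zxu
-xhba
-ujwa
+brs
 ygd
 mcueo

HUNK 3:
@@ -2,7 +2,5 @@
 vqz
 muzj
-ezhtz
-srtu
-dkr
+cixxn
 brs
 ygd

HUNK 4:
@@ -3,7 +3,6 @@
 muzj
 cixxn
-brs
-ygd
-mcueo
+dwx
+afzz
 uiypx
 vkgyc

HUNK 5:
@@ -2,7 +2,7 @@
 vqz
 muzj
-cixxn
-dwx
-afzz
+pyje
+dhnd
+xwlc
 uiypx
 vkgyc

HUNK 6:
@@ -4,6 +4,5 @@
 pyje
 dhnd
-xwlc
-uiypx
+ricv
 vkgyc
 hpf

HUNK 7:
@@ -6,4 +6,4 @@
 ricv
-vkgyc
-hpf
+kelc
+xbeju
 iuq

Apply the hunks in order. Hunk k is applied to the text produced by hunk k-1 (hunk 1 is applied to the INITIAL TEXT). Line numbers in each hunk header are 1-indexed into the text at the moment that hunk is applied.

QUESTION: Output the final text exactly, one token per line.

Hunk 1: at line 3 remove [efykj] add [srtu,dkr] -> 15 lines: gpxk vqz muzj ezhtz srtu dkr zxu xhba ujwa ygd mcueo uiypx vkgyc hpf iuq
Hunk 2: at line 5 remove [zxu,xhba,ujwa] add [brs] -> 13 lines: gpxk vqz muzj ezhtz srtu dkr brs ygd mcueo uiypx vkgyc hpf iuq
Hunk 3: at line 2 remove [ezhtz,srtu,dkr] add [cixxn] -> 11 lines: gpxk vqz muzj cixxn brs ygd mcueo uiypx vkgyc hpf iuq
Hunk 4: at line 3 remove [brs,ygd,mcueo] add [dwx,afzz] -> 10 lines: gpxk vqz muzj cixxn dwx afzz uiypx vkgyc hpf iuq
Hunk 5: at line 2 remove [cixxn,dwx,afzz] add [pyje,dhnd,xwlc] -> 10 lines: gpxk vqz muzj pyje dhnd xwlc uiypx vkgyc hpf iuq
Hunk 6: at line 4 remove [xwlc,uiypx] add [ricv] -> 9 lines: gpxk vqz muzj pyje dhnd ricv vkgyc hpf iuq
Hunk 7: at line 6 remove [vkgyc,hpf] add [kelc,xbeju] -> 9 lines: gpxk vqz muzj pyje dhnd ricv kelc xbeju iuq

Answer: gpxk
vqz
muzj
pyje
dhnd
ricv
kelc
xbeju
iuq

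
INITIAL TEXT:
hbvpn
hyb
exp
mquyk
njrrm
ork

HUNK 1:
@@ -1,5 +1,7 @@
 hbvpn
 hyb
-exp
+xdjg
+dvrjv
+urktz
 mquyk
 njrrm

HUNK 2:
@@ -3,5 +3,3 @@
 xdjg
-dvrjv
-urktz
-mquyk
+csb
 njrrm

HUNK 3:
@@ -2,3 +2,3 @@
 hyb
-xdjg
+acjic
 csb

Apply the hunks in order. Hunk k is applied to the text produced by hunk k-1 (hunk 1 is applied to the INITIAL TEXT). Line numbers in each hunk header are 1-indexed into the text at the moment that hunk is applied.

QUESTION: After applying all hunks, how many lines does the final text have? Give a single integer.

Answer: 6

Derivation:
Hunk 1: at line 1 remove [exp] add [xdjg,dvrjv,urktz] -> 8 lines: hbvpn hyb xdjg dvrjv urktz mquyk njrrm ork
Hunk 2: at line 3 remove [dvrjv,urktz,mquyk] add [csb] -> 6 lines: hbvpn hyb xdjg csb njrrm ork
Hunk 3: at line 2 remove [xdjg] add [acjic] -> 6 lines: hbvpn hyb acjic csb njrrm ork
Final line count: 6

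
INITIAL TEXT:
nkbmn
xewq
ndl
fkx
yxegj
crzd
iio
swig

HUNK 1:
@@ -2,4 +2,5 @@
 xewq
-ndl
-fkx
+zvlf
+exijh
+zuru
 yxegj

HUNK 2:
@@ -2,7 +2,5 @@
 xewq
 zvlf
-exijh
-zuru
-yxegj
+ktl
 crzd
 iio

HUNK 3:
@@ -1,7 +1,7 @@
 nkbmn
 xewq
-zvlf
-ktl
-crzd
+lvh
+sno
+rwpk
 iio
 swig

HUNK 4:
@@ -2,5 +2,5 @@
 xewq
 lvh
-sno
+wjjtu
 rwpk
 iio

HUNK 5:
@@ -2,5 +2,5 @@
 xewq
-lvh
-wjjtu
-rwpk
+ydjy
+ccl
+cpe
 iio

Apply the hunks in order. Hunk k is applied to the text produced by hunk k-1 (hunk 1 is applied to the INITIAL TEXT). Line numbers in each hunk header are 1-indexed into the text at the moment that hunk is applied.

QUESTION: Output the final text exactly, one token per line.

Hunk 1: at line 2 remove [ndl,fkx] add [zvlf,exijh,zuru] -> 9 lines: nkbmn xewq zvlf exijh zuru yxegj crzd iio swig
Hunk 2: at line 2 remove [exijh,zuru,yxegj] add [ktl] -> 7 lines: nkbmn xewq zvlf ktl crzd iio swig
Hunk 3: at line 1 remove [zvlf,ktl,crzd] add [lvh,sno,rwpk] -> 7 lines: nkbmn xewq lvh sno rwpk iio swig
Hunk 4: at line 2 remove [sno] add [wjjtu] -> 7 lines: nkbmn xewq lvh wjjtu rwpk iio swig
Hunk 5: at line 2 remove [lvh,wjjtu,rwpk] add [ydjy,ccl,cpe] -> 7 lines: nkbmn xewq ydjy ccl cpe iio swig

Answer: nkbmn
xewq
ydjy
ccl
cpe
iio
swig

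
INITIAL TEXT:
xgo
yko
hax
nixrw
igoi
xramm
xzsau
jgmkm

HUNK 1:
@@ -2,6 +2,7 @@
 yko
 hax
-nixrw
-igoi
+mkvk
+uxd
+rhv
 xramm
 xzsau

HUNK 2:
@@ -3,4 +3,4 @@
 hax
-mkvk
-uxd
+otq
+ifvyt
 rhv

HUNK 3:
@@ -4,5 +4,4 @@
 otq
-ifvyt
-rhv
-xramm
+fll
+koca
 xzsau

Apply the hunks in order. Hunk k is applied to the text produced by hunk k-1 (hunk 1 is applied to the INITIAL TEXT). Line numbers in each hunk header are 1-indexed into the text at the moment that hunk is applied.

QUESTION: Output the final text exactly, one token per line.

Answer: xgo
yko
hax
otq
fll
koca
xzsau
jgmkm

Derivation:
Hunk 1: at line 2 remove [nixrw,igoi] add [mkvk,uxd,rhv] -> 9 lines: xgo yko hax mkvk uxd rhv xramm xzsau jgmkm
Hunk 2: at line 3 remove [mkvk,uxd] add [otq,ifvyt] -> 9 lines: xgo yko hax otq ifvyt rhv xramm xzsau jgmkm
Hunk 3: at line 4 remove [ifvyt,rhv,xramm] add [fll,koca] -> 8 lines: xgo yko hax otq fll koca xzsau jgmkm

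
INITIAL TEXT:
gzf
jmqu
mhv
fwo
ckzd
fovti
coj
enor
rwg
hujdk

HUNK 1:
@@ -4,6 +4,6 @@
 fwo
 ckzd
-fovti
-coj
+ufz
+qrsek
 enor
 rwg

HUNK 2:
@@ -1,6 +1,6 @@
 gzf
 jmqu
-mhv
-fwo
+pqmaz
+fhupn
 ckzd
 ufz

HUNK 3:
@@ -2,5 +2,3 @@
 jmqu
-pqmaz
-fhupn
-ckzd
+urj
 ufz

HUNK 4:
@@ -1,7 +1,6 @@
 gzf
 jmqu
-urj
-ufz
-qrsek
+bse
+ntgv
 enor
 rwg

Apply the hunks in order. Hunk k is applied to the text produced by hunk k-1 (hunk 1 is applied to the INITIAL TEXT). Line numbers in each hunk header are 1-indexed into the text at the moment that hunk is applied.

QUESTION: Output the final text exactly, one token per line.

Hunk 1: at line 4 remove [fovti,coj] add [ufz,qrsek] -> 10 lines: gzf jmqu mhv fwo ckzd ufz qrsek enor rwg hujdk
Hunk 2: at line 1 remove [mhv,fwo] add [pqmaz,fhupn] -> 10 lines: gzf jmqu pqmaz fhupn ckzd ufz qrsek enor rwg hujdk
Hunk 3: at line 2 remove [pqmaz,fhupn,ckzd] add [urj] -> 8 lines: gzf jmqu urj ufz qrsek enor rwg hujdk
Hunk 4: at line 1 remove [urj,ufz,qrsek] add [bse,ntgv] -> 7 lines: gzf jmqu bse ntgv enor rwg hujdk

Answer: gzf
jmqu
bse
ntgv
enor
rwg
hujdk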